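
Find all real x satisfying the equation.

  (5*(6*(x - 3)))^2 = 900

Step 1. [(5*(6*(x - 3)))^2 = 900] LHS squared, RHS 900 ≥ 0: apply √ (±) ⇒ sqrt: 5*(6*(x - 3)) = 30 or -30.
Step 2. [5*(6*(x - 3)) = 30 or -30] 5·(inner) — divide through by 5. So div: 6*(x - 3) = 6 or -6.
Step 3. [6*(x - 3) = 6 or -6] LHS = 6·(…); ÷6 both sides. So div: x - 3 = 1 or -1.
Step 4. [x - 3 = 1 or -1] -3 is outermost — add 3 both sides, so sub: x = 4 or 2.

Answer: x ∈ {2, 4}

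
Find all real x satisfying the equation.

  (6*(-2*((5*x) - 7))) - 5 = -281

Step 1. [(6*(-2*((5*x) - 7))) - 5 = -281] -5 is outermost — add 5 both sides, so sub: 6*(-2*((5*x) - 7)) = -276.
Step 2. [6*(-2*((5*x) - 7)) = -276] divide by the outer 6. So div: -2*((5*x) - 7) = -46.
Step 3. [-2*((5*x) - 7) = -46] -2 out front; divide by -2 ⇒ div: (5*x) - 7 = 23.
Step 4. [(5*x) - 7 = 23] peel the -7: add 7 from each side ⇒ sub: 5*x = 30.
Step 5. [5*x = 30] 5 out front; divide by 5. So div: x = 6.

Answer: x ∈ {6}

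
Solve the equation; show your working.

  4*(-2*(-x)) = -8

Step 1. [4*(-2*(-x)) = -8] divide by the outer 4 ⇒ div: -2*(-x) = -2.
Step 2. [-2*(-x) = -2] leading coefficient -2: divide by -2. So div: -x = 1.
Step 3. [-x = 1] flip signs both sides ⇒ neg: x = -1.

Answer: x ∈ {-1}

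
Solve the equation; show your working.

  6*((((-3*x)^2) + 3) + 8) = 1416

Step 1. [6*((((-3*x)^2) + 3) + 8) = 1416] leading coefficient 6: divide by 6 ⇒ div: (((-3*x)^2) + 3) + 8 = 236.
Step 2. [(((-3*x)^2) + 3) + 8 = 236] the outer +8 inverts by subtracting 8. So sub: ((-3*x)^2) + 3 = 228.
Step 3. [((-3*x)^2) + 3 = 228] +3 is outermost — subtract 3 both sides, so sub: (-3*x)^2 = 225.
Step 4. [(-3*x)^2 = 225] LHS squared, RHS 225 ≥ 0: apply √ (±). So sqrt: -3*x = 15 or -15.
Step 5. [-3*x = 15 or -15] -3 out front; divide by -3, so div: x = -5 or 5.

Answer: x ∈ {-5, 5}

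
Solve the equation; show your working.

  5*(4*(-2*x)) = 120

Step 1. [5*(4*(-2*x)) = 120] 5·(inner) — divide through by 5 ⇒ div: 4*(-2*x) = 24.
Step 2. [4*(-2*x) = 24] divide by the outer 4 ⇒ div: -2*x = 6.
Step 3. [-2*x = 6] -2·(inner) — divide through by -2, so div: x = -3.

Answer: x ∈ {-3}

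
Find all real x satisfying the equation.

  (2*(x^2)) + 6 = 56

Step 1. [(2*(x^2)) + 6 = 56] peel the +6: subtract 6 from each side. So sub: 2*(x^2) = 50.
Step 2. [2*(x^2) = 50] 2·(inner) — divide through by 2 ⇒ div: x^2 = 25.
Step 3. [x^2 = 25] √ both sides: 25 ≥ 0 gives two branches. So sqrt: x = 5 or -5.

Answer: x ∈ {-5, 5}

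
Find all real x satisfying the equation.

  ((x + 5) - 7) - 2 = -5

Step 1. [((x + 5) - 7) - 2 = -5] -2 is outermost — add 2 both sides, so sub: (x + 5) - 7 = -3.
Step 2. [(x + 5) - 7 = -3] 7 comes off first (add 7). So sub: x + 5 = 4.
Step 3. [x + 5 = 4] the outer +5 inverts by subtracting 5. So sub: x = -1.

Answer: x ∈ {-1}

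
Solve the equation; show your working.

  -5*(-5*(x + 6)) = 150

Step 1. [-5*(-5*(x + 6)) = 150] -5 out front; divide by -5, so div: -5*(x + 6) = -30.
Step 2. [-5*(x + 6) = -30] -5 out front; divide by -5. So div: x + 6 = 6.
Step 3. [x + 6 = 6] subtract 6: x sits inside (… + 6) ⇒ sub: x = 0.

Answer: x ∈ {0}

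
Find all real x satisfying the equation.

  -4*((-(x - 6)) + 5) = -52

Step 1. [-4*((-(x - 6)) + 5) = -52] divide by the outer -4, so div: (-(x - 6)) + 5 = 13.
Step 2. [(-(x - 6)) + 5 = 13] the outer +5 inverts by subtracting 5 ⇒ sub: -(x - 6) = 8.
Step 3. [-(x - 6) = 8] leading − — multiply by −1. So neg: x - 6 = -8.
Step 4. [x - 6 = -8] peel the -6: add 6 from each side ⇒ sub: x = -2.

Answer: x ∈ {-2}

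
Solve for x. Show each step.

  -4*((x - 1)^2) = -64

Step 1. [-4*((x - 1)^2) = -64] -4 out front; divide by -4 ⇒ div: (x - 1)^2 = 16.
Step 2. [(x - 1)^2 = 16] LHS squared, RHS 16 ≥ 0: apply √ (±), so sqrt: x - 1 = 4 or -4.
Step 3. [x - 1 = 4 or -4] 1 comes off first (add 1), so sub: x = 5 or -3.

Answer: x ∈ {-3, 5}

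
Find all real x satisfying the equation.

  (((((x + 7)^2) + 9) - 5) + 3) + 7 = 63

Step 1. [(((((x + 7)^2) + 9) - 5) + 3) + 7 = 63] subtract 7: x sits inside (… + 7) ⇒ sub: ((((x + 7)^2) + 9) - 5) + 3 = 56.
Step 2. [((((x + 7)^2) + 9) - 5) + 3 = 56] peel the +3: subtract 3 from each side ⇒ sub: (((x + 7)^2) + 9) - 5 = 53.
Step 3. [(((x + 7)^2) + 9) - 5 = 53] the outer -5 inverts by adding 5. So sub: ((x + 7)^2) + 9 = 58.
Step 4. [((x + 7)^2) + 9 = 58] subtract 9: x sits inside (… + 9). So sub: (x + 7)^2 = 49.
Step 5. [(x + 7)^2 = 49] 49 ≥ 0, LHS is (·)² — take ±√, so sqrt: x + 7 = 7 or -7.
Step 6. [x + 7 = 7 or -7] +7 is outermost — subtract 7 both sides, so sub: x = 0 or -14.

Answer: x ∈ {-14, 0}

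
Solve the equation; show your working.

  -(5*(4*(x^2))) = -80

Step 1. [-(5*(4*(x^2))) = -80] leading − — multiply by −1, so neg: 5*(4*(x^2)) = 80.
Step 2. [5*(4*(x^2)) = 80] 5 out front; divide by 5 ⇒ div: 4*(x^2) = 16.
Step 3. [4*(x^2) = 16] leading coefficient 4: divide by 4. So div: x^2 = 4.
Step 4. [x^2 = 4] √ both sides: 4 ≥ 0 gives two branches, so sqrt: x = 2 or -2.

Answer: x ∈ {-2, 2}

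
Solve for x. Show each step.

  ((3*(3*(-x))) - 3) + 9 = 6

Step 1. [((3*(3*(-x))) - 3) + 9 = 6] peel the +9: subtract 9 from each side, so sub: (3*(3*(-x))) - 3 = -3.
Step 2. [(3*(3*(-x))) - 3 = -3] 3 comes off first (add 3) ⇒ sub: 3*(3*(-x)) = 0.
Step 3. [3*(3*(-x)) = 0] leading coefficient 3: divide by 3. So div: 3*(-x) = 0.
Step 4. [3*(-x) = 0] 3·(inner) — divide through by 3 ⇒ div: -x = 0.
Step 5. [-x = 0] leading − — multiply by −1, so neg: x = 0.

Answer: x ∈ {0}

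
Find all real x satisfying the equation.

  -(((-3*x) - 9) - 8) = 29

Step 1. [-(((-3*x) - 9) - 8) = 29] leading − — multiply by −1 ⇒ neg: ((-3*x) - 9) - 8 = -29.
Step 2. [((-3*x) - 9) - 8 = -29] the outer -8 inverts by adding 8. So sub: (-3*x) - 9 = -21.
Step 3. [(-3*x) - 9 = -21] -3 | LHS and -3 | -21: pull -3 out ⇒ factor: x + 3 = 7.
Step 4. [x + 3 = 7] +3 is outermost — subtract 3 both sides, so sub: x = 4.

Answer: x ∈ {4}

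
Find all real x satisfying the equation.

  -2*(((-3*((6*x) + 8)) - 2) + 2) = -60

Step 1. [-2*(((-3*((6*x) + 8)) - 2) + 2) = -60] divide by the outer -2 ⇒ div: ((-3*((6*x) + 8)) - 2) + 2 = 30.
Step 2. [((-3*((6*x) + 8)) - 2) + 2 = 30] the outer +2 inverts by subtracting 2. So sub: (-3*((6*x) + 8)) - 2 = 28.
Step 3. [(-3*((6*x) + 8)) - 2 = 28] the outer -2 inverts by adding 2. So sub: -3*((6*x) + 8) = 30.
Step 4. [-3*((6*x) + 8) = 30] -3·(inner) — divide through by -3 ⇒ div: (6*x) + 8 = -10.
Step 5. [(6*x) + 8 = -10] the outer +8 inverts by subtracting 8. So sub: 6*x = -18.
Step 6. [6*x = -18] LHS = 6·(…); ÷6 both sides ⇒ div: x = -3.

Answer: x ∈ {-3}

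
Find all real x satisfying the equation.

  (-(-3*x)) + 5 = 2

Step 1. [(-(-3*x)) + 5 = 2] subtract 5: x sits inside (… + 5). So sub: -(-3*x) = -3.
Step 2. [-(-3*x) = -3] flip signs both sides. So neg: -3*x = 3.
Step 3. [-3*x = 3] -3 out front; divide by -3. So div: x = -1.

Answer: x ∈ {-1}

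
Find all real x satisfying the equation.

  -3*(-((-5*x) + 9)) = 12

Step 1. [-3*(-((-5*x) + 9)) = 12] -3·(inner) — divide through by -3. So div: -((-5*x) + 9) = -4.
Step 2. [-((-5*x) + 9) = -4] flip signs both sides ⇒ neg: (-5*x) + 9 = 4.
Step 3. [(-5*x) + 9 = 4] 9 comes off first (subtract 9). So sub: -5*x = -5.
Step 4. [-5*x = -5] -5·(inner) — divide through by -5. So div: x = 1.

Answer: x ∈ {1}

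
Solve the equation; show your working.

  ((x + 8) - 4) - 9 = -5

Step 1. [((x + 8) - 4) - 9 = -5] the outer -9 inverts by adding 9 ⇒ sub: (x + 8) - 4 = 4.
Step 2. [(x + 8) - 4 = 4] peel the -4: add 4 from each side, so sub: x + 8 = 8.
Step 3. [x + 8 = 8] the outer +8 inverts by subtracting 8. So sub: x = 0.

Answer: x ∈ {0}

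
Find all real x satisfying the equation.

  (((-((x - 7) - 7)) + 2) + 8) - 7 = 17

Step 1. [(((-((x - 7) - 7)) + 2) + 8) - 7 = 17] -7 is outermost — add 7 both sides, so sub: ((-((x - 7) - 7)) + 2) + 8 = 24.
Step 2. [((-((x - 7) - 7)) + 2) + 8 = 24] 8 comes off first (subtract 8) ⇒ sub: (-((x - 7) - 7)) + 2 = 16.
Step 3. [(-((x - 7) - 7)) + 2 = 16] +2 is outermost — subtract 2 both sides, so sub: -((x - 7) - 7) = 14.
Step 4. [-((x - 7) - 7) = 14] LHS negated; negate both sides ⇒ neg: (x - 7) - 7 = -14.
Step 5. [(x - 7) - 7 = -14] peel the -7: add 7 from each side ⇒ sub: x - 7 = -7.
Step 6. [x - 7 = -7] add 7: x sits inside (… - 7). So sub: x = 0.

Answer: x ∈ {0}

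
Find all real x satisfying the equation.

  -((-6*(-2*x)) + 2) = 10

Step 1. [-((-6*(-2*x)) + 2) = 10] flip signs both sides, so neg: (-6*(-2*x)) + 2 = -10.
Step 2. [(-6*(-2*x)) + 2 = -10] the outer +2 inverts by subtracting 2. So sub: -6*(-2*x) = -12.
Step 3. [-6*(-2*x) = -12] -6 out front; divide by -6. So div: -2*x = 2.
Step 4. [-2*x = 2] -2·(inner) — divide through by -2 ⇒ div: x = -1.

Answer: x ∈ {-1}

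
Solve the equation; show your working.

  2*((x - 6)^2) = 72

Step 1. [2*((x - 6)^2) = 72] divide by the outer 2 ⇒ div: (x - 6)^2 = 36.
Step 2. [(x - 6)^2 = 36] 36 ≥ 0, LHS is (·)² — take ±√, so sqrt: x - 6 = 6 or -6.
Step 3. [x - 6 = 6 or -6] 6 comes off first (add 6). So sub: x = 12 or 0.

Answer: x ∈ {0, 12}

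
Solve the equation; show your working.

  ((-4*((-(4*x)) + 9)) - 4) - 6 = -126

Step 1. [((-4*((-(4*x)) + 9)) - 4) - 6 = -126] add 6: x sits inside (… - 6). So sub: (-4*((-(4*x)) + 9)) - 4 = -120.
Step 2. [(-4*((-(4*x)) + 9)) - 4 = -120] add 4: x sits inside (… - 4), so sub: -4*((-(4*x)) + 9) = -116.
Step 3. [-4*((-(4*x)) + 9) = -116] leading coefficient -4: divide by -4. So div: (-(4*x)) + 9 = 29.
Step 4. [(-(4*x)) + 9 = 29] subtract 9: x sits inside (… + 9). So sub: -(4*x) = 20.
Step 5. [-(4*x) = 20] leading − — multiply by −1. So neg: 4*x = -20.
Step 6. [4*x = -20] divide by the outer 4, so div: x = -5.

Answer: x ∈ {-5}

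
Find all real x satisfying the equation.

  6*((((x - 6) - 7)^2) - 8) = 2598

Step 1. [6*((((x - 6) - 7)^2) - 8) = 2598] leading coefficient 6: divide by 6, so div: (((x - 6) - 7)^2) - 8 = 433.
Step 2. [(((x - 6) - 7)^2) - 8 = 433] peel the -8: add 8 from each side ⇒ sub: ((x - 6) - 7)^2 = 441.
Step 3. [((x - 6) - 7)^2 = 441] √ both sides: 441 ≥ 0 gives two branches. So sqrt: (x - 6) - 7 = 21 or -21.
Step 4. [(x - 6) - 7 = 21 or -21] 7 comes off first (add 7) ⇒ sub: x - 6 = 28 or -14.
Step 5. [x - 6 = 28 or -14] 6 comes off first (add 6), so sub: x = 34 or -8.

Answer: x ∈ {-8, 34}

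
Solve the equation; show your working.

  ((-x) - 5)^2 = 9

Step 1. [((-x) - 5)^2 = 9] LHS squared, RHS 9 ≥ 0: apply √ (±) ⇒ sqrt: (-x) - 5 = 3 or -3.
Step 2. [(-x) - 5 = 3 or -3] -5 is outermost — add 5 both sides. So sub: -x = 8 or 2.
Step 3. [-x = 8 or 2] LHS negated; negate both sides. So neg: x = -8 or -2.

Answer: x ∈ {-8, -2}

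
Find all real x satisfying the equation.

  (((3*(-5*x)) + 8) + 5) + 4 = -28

Step 1. [(((3*(-5*x)) + 8) + 5) + 4 = -28] 4 comes off first (subtract 4). So sub: ((3*(-5*x)) + 8) + 5 = -32.
Step 2. [((3*(-5*x)) + 8) + 5 = -32] subtract 5: x sits inside (… + 5) ⇒ sub: (3*(-5*x)) + 8 = -37.
Step 3. [(3*(-5*x)) + 8 = -37] the outer +8 inverts by subtracting 8 ⇒ sub: 3*(-5*x) = -45.
Step 4. [3*(-5*x) = -45] leading coefficient 3: divide by 3 ⇒ div: -5*x = -15.
Step 5. [-5*x = -15] LHS = -5·(…); ÷-5 both sides, so div: x = 3.

Answer: x ∈ {3}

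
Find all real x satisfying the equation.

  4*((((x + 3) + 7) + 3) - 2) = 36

Step 1. [4*((((x + 3) + 7) + 3) - 2) = 36] leading coefficient 4: divide by 4 ⇒ div: (((x + 3) + 7) + 3) - 2 = 9.
Step 2. [(((x + 3) + 7) + 3) - 2 = 9] the outer -2 inverts by adding 2. So sub: ((x + 3) + 7) + 3 = 11.
Step 3. [((x + 3) + 7) + 3 = 11] peel the +3: subtract 3 from each side ⇒ sub: (x + 3) + 7 = 8.
Step 4. [(x + 3) + 7 = 8] +7 is outermost — subtract 7 both sides, so sub: x + 3 = 1.
Step 5. [x + 3 = 1] subtract 3: x sits inside (… + 3), so sub: x = -2.

Answer: x ∈ {-2}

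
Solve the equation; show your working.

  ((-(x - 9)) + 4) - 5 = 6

Step 1. [((-(x - 9)) + 4) - 5 = 6] 5 comes off first (add 5), so sub: (-(x - 9)) + 4 = 11.
Step 2. [(-(x - 9)) + 4 = 11] the outer +4 inverts by subtracting 4 ⇒ sub: -(x - 9) = 7.
Step 3. [-(x - 9) = 7] flip signs both sides. So neg: x - 9 = -7.
Step 4. [x - 9 = -7] the outer -9 inverts by adding 9. So sub: x = 2.

Answer: x ∈ {2}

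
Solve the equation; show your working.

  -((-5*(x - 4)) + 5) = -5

Step 1. [-((-5*(x - 4)) + 5) = -5] leading − — multiply by −1. So neg: (-5*(x - 4)) + 5 = 5.
Step 2. [(-5*(x - 4)) + 5 = 5] subtract 5: x sits inside (… + 5) ⇒ sub: -5*(x - 4) = 0.
Step 3. [-5*(x - 4) = 0] -5·(inner) — divide through by -5, so div: x - 4 = 0.
Step 4. [x - 4 = 0] add 4: x sits inside (… - 4), so sub: x = 4.

Answer: x ∈ {4}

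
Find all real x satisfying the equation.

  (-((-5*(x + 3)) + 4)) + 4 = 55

Step 1. [(-((-5*(x + 3)) + 4)) + 4 = 55] +4 is outermost — subtract 4 both sides ⇒ sub: -((-5*(x + 3)) + 4) = 51.
Step 2. [-((-5*(x + 3)) + 4) = 51] flip signs both sides, so neg: (-5*(x + 3)) + 4 = -51.
Step 3. [(-5*(x + 3)) + 4 = -51] peel the +4: subtract 4 from each side, so sub: -5*(x + 3) = -55.
Step 4. [-5*(x + 3) = -55] leading coefficient -5: divide by -5, so div: x + 3 = 11.
Step 5. [x + 3 = 11] +3 is outermost — subtract 3 both sides ⇒ sub: x = 8.

Answer: x ∈ {8}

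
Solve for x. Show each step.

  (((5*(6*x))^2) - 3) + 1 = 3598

Step 1. [(((5*(6*x))^2) - 3) + 1 = 3598] 1 comes off first (subtract 1) ⇒ sub: ((5*(6*x))^2) - 3 = 3597.
Step 2. [((5*(6*x))^2) - 3 = 3597] add 3: x sits inside (… - 3) ⇒ sub: (5*(6*x))^2 = 3600.
Step 3. [(5*(6*x))^2 = 3600] 3600 ≥ 0, LHS is (·)² — take ±√, so sqrt: 5*(6*x) = 60 or -60.
Step 4. [5*(6*x) = 60 or -60] LHS = 5·(…); ÷5 both sides, so div: 6*x = 12 or -12.
Step 5. [6*x = 12 or -12] 6 out front; divide by 6, so div: x = 2 or -2.

Answer: x ∈ {-2, 2}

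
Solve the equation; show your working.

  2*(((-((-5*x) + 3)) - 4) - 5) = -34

Step 1. [2*(((-((-5*x) + 3)) - 4) - 5) = -34] 2 out front; divide by 2 ⇒ div: ((-((-5*x) + 3)) - 4) - 5 = -17.
Step 2. [((-((-5*x) + 3)) - 4) - 5 = -17] the outer -5 inverts by adding 5, so sub: (-((-5*x) + 3)) - 4 = -12.
Step 3. [(-((-5*x) + 3)) - 4 = -12] add 4: x sits inside (… - 4), so sub: -((-5*x) + 3) = -8.
Step 4. [-((-5*x) + 3) = -8] LHS negated; negate both sides, so neg: (-5*x) + 3 = 8.
Step 5. [(-5*x) + 3 = 8] the outer +3 inverts by subtracting 3, so sub: -5*x = 5.
Step 6. [-5*x = 5] -5·(inner) — divide through by -5 ⇒ div: x = -1.

Answer: x ∈ {-1}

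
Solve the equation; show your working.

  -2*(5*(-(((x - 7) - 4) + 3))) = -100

Step 1. [-2*(5*(-(((x - 7) - 4) + 3))) = -100] leading coefficient -2: divide by -2. So div: 5*(-(((x - 7) - 4) + 3)) = 50.
Step 2. [5*(-(((x - 7) - 4) + 3)) = 50] 5·(inner) — divide through by 5 ⇒ div: -(((x - 7) - 4) + 3) = 10.
Step 3. [-(((x - 7) - 4) + 3) = 10] leading − — multiply by −1, so neg: ((x - 7) - 4) + 3 = -10.
Step 4. [((x - 7) - 4) + 3 = -10] +3 is outermost — subtract 3 both sides. So sub: (x - 7) - 4 = -13.
Step 5. [(x - 7) - 4 = -13] the outer -4 inverts by adding 4. So sub: x - 7 = -9.
Step 6. [x - 7 = -9] -7 is outermost — add 7 both sides. So sub: x = -2.

Answer: x ∈ {-2}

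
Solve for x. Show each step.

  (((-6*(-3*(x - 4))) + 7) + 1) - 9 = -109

Step 1. [(((-6*(-3*(x - 4))) + 7) + 1) - 9 = -109] peel the -9: add 9 from each side ⇒ sub: ((-6*(-3*(x - 4))) + 7) + 1 = -100.
Step 2. [((-6*(-3*(x - 4))) + 7) + 1 = -100] +1 is outermost — subtract 1 both sides, so sub: (-6*(-3*(x - 4))) + 7 = -101.
Step 3. [(-6*(-3*(x - 4))) + 7 = -101] peel the +7: subtract 7 from each side, so sub: -6*(-3*(x - 4)) = -108.
Step 4. [-6*(-3*(x - 4)) = -108] leading coefficient -6: divide by -6. So div: -3*(x - 4) = 18.
Step 5. [-3*(x - 4) = 18] divide by the outer -3. So div: x - 4 = -6.
Step 6. [x - 4 = -6] -4 is outermost — add 4 both sides, so sub: x = -2.

Answer: x ∈ {-2}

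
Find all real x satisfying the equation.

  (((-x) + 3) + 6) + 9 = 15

Step 1. [(((-x) + 3) + 6) + 9 = 15] peel the +9: subtract 9 from each side. So sub: ((-x) + 3) + 6 = 6.
Step 2. [((-x) + 3) + 6 = 6] +6 is outermost — subtract 6 both sides ⇒ sub: (-x) + 3 = 0.
Step 3. [(-x) + 3 = 0] peel the +3: subtract 3 from each side ⇒ sub: -x = -3.
Step 4. [-x = -3] leading − — multiply by −1 ⇒ neg: x = 3.

Answer: x ∈ {3}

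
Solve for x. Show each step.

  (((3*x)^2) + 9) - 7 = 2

Step 1. [(((3*x)^2) + 9) - 7 = 2] 7 comes off first (add 7), so sub: ((3*x)^2) + 9 = 9.
Step 2. [((3*x)^2) + 9 = 9] peel the +9: subtract 9 from each side ⇒ sub: (3*x)^2 = 0.
Step 3. [(3*x)^2 = 0] √ both sides: 0 ≥ 0 gives two branches ⇒ sqrt: 3*x = 0.
Step 4. [3*x = 0] 3 out front; divide by 3. So div: x = 0.

Answer: x ∈ {0}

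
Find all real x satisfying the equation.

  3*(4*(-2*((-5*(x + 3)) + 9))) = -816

Step 1. [3*(4*(-2*((-5*(x + 3)) + 9))) = -816] 3·(inner) — divide through by 3, so div: 4*(-2*((-5*(x + 3)) + 9)) = -272.
Step 2. [4*(-2*((-5*(x + 3)) + 9)) = -272] leading coefficient 4: divide by 4. So div: -2*((-5*(x + 3)) + 9) = -68.
Step 3. [-2*((-5*(x + 3)) + 9) = -68] -2 out front; divide by -2, so div: (-5*(x + 3)) + 9 = 34.
Step 4. [(-5*(x + 3)) + 9 = 34] 9 comes off first (subtract 9). So sub: -5*(x + 3) = 25.
Step 5. [-5*(x + 3) = 25] -5·(inner) — divide through by -5, so div: x + 3 = -5.
Step 6. [x + 3 = -5] subtract 3: x sits inside (… + 3) ⇒ sub: x = -8.

Answer: x ∈ {-8}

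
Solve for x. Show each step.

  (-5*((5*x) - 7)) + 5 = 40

Step 1. [(-5*((5*x) - 7)) + 5 = 40] -5 | LHS and -5 | 40: pull -5 out ⇒ factor: ((5*x) - 7) - 1 = -8.
Step 2. [((5*x) - 7) - 1 = -8] add 1: x sits inside (… - 1). So sub: (5*x) - 7 = -7.
Step 3. [(5*x) - 7 = -7] 7 comes off first (add 7). So sub: 5*x = 0.
Step 4. [5*x = 0] 5·(inner) — divide through by 5. So div: x = 0.

Answer: x ∈ {0}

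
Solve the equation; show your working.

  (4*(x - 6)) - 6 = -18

Step 1. [(4*(x - 6)) - 6 = -18] the outer -6 inverts by adding 6. So sub: 4*(x - 6) = -12.
Step 2. [4*(x - 6) = -12] divide by the outer 4. So div: x - 6 = -3.
Step 3. [x - 6 = -3] peel the -6: add 6 from each side, so sub: x = 3.

Answer: x ∈ {3}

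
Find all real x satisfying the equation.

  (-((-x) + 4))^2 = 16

Step 1. [(-((-x) + 4))^2 = 16] 16 ≥ 0, LHS is (·)² — take ±√. So sqrt: -((-x) + 4) = 4 or -4.
Step 2. [-((-x) + 4) = 4 or -4] LHS negated; negate both sides ⇒ neg: (-x) + 4 = -4 or 4.
Step 3. [(-x) + 4 = -4 or 4] the outer +4 inverts by subtracting 4, so sub: -x = -8 or 0.
Step 4. [-x = -8 or 0] flip signs both sides. So neg: x = 8 or 0.

Answer: x ∈ {0, 8}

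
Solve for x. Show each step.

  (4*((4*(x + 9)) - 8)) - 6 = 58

Step 1. [(4*((4*(x + 9)) - 8)) - 6 = 58] 6 comes off first (add 6) ⇒ sub: 4*((4*(x + 9)) - 8) = 64.
Step 2. [4*((4*(x + 9)) - 8) = 64] LHS = 4·(…); ÷4 both sides. So div: (4*(x + 9)) - 8 = 16.
Step 3. [(4*(x + 9)) - 8 = 16] common factor 4 (LHS and 16) — divide through, so factor: (x + 9) - 2 = 4.
Step 4. [(x + 9) - 2 = 4] -2 is outermost — add 2 both sides, so sub: x + 9 = 6.
Step 5. [x + 9 = 6] the outer +9 inverts by subtracting 9, so sub: x = -3.

Answer: x ∈ {-3}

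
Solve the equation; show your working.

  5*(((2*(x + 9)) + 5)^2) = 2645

Step 1. [5*(((2*(x + 9)) + 5)^2) = 2645] LHS = 5·(…); ÷5 both sides. So div: ((2*(x + 9)) + 5)^2 = 529.
Step 2. [((2*(x + 9)) + 5)^2 = 529] √ both sides: 529 ≥ 0 gives two branches. So sqrt: (2*(x + 9)) + 5 = 23 or -23.
Step 3. [(2*(x + 9)) + 5 = 23 or -23] peel the +5: subtract 5 from each side ⇒ sub: 2*(x + 9) = 18 or -28.
Step 4. [2*(x + 9) = 18 or -28] divide by the outer 2 ⇒ div: x + 9 = 9 or -14.
Step 5. [x + 9 = 9 or -14] +9 is outermost — subtract 9 both sides. So sub: x = 0 or -23.

Answer: x ∈ {-23, 0}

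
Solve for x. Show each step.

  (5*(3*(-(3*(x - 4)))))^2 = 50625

Step 1. [(5*(3*(-(3*(x - 4)))))^2 = 50625] 50625 ≥ 0, LHS is (·)² — take ±√, so sqrt: 5*(3*(-(3*(x - 4)))) = 225 or -225.
Step 2. [5*(3*(-(3*(x - 4)))) = 225 or -225] leading coefficient 5: divide by 5, so div: 3*(-(3*(x - 4))) = 45 or -45.
Step 3. [3*(-(3*(x - 4))) = 45 or -45] 3 out front; divide by 3. So div: -(3*(x - 4)) = 15 or -15.
Step 4. [-(3*(x - 4)) = 15 or -15] flip signs both sides ⇒ neg: 3*(x - 4) = -15 or 15.
Step 5. [3*(x - 4) = -15 or 15] LHS = 3·(…); ÷3 both sides, so div: x - 4 = -5 or 5.
Step 6. [x - 4 = -5 or 5] 4 comes off first (add 4) ⇒ sub: x = -1 or 9.

Answer: x ∈ {-1, 9}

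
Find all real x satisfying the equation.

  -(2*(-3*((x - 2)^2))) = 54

Step 1. [-(2*(-3*((x - 2)^2))) = 54] leading − — multiply by −1 ⇒ neg: 2*(-3*((x - 2)^2)) = -54.
Step 2. [2*(-3*((x - 2)^2)) = -54] LHS = 2·(…); ÷2 both sides, so div: -3*((x - 2)^2) = -27.
Step 3. [-3*((x - 2)^2) = -27] LHS = -3·(…); ÷-3 both sides, so div: (x - 2)^2 = 9.
Step 4. [(x - 2)^2 = 9] 9 ≥ 0, LHS is (·)² — take ±√. So sqrt: x - 2 = 3 or -3.
Step 5. [x - 2 = 3 or -3] 2 comes off first (add 2), so sub: x = 5 or -1.

Answer: x ∈ {-1, 5}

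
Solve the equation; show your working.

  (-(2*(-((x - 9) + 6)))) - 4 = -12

Step 1. [(-(2*(-((x - 9) + 6)))) - 4 = -12] 4 comes off first (add 4). So sub: -(2*(-((x - 9) + 6))) = -8.
Step 2. [-(2*(-((x - 9) + 6))) = -8] leading − — multiply by −1. So neg: 2*(-((x - 9) + 6)) = 8.
Step 3. [2*(-((x - 9) + 6)) = 8] leading coefficient 2: divide by 2 ⇒ div: -((x - 9) + 6) = 4.
Step 4. [-((x - 9) + 6) = 4] leading − — multiply by −1, so neg: (x - 9) + 6 = -4.
Step 5. [(x - 9) + 6 = -4] peel the +6: subtract 6 from each side. So sub: x - 9 = -10.
Step 6. [x - 9 = -10] peel the -9: add 9 from each side, so sub: x = -1.

Answer: x ∈ {-1}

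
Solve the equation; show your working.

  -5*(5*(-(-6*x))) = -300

Step 1. [-5*(5*(-(-6*x))) = -300] -5 out front; divide by -5, so div: 5*(-(-6*x)) = 60.
Step 2. [5*(-(-6*x)) = 60] LHS = 5·(…); ÷5 both sides, so div: -(-6*x) = 12.
Step 3. [-(-6*x) = 12] flip signs both sides. So neg: -6*x = -12.
Step 4. [-6*x = -12] leading coefficient -6: divide by -6. So div: x = 2.

Answer: x ∈ {2}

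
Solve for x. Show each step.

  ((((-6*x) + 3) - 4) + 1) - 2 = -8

Step 1. [((((-6*x) + 3) - 4) + 1) - 2 = -8] 2 comes off first (add 2). So sub: (((-6*x) + 3) - 4) + 1 = -6.
Step 2. [(((-6*x) + 3) - 4) + 1 = -6] peel the +1: subtract 1 from each side ⇒ sub: ((-6*x) + 3) - 4 = -7.
Step 3. [((-6*x) + 3) - 4 = -7] peel the -4: add 4 from each side. So sub: (-6*x) + 3 = -3.
Step 4. [(-6*x) + 3 = -3] the outer +3 inverts by subtracting 3. So sub: -6*x = -6.
Step 5. [-6*x = -6] leading coefficient -6: divide by -6, so div: x = 1.

Answer: x ∈ {1}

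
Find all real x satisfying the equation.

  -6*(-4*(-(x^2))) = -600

Step 1. [-6*(-4*(-(x^2))) = -600] divide by the outer -6. So div: -4*(-(x^2)) = 100.
Step 2. [-4*(-(x^2)) = 100] leading coefficient -4: divide by -4, so div: -(x^2) = -25.
Step 3. [-(x^2) = -25] flip signs both sides ⇒ neg: x^2 = 25.
Step 4. [x^2 = 25] √ both sides: 25 ≥ 0 gives two branches. So sqrt: x = 5 or -5.

Answer: x ∈ {-5, 5}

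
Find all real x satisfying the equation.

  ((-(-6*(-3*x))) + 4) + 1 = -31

Step 1. [((-(-6*(-3*x))) + 4) + 1 = -31] subtract 1: x sits inside (… + 1), so sub: (-(-6*(-3*x))) + 4 = -32.
Step 2. [(-(-6*(-3*x))) + 4 = -32] 4 comes off first (subtract 4). So sub: -(-6*(-3*x)) = -36.
Step 3. [-(-6*(-3*x)) = -36] flip signs both sides, so neg: -6*(-3*x) = 36.
Step 4. [-6*(-3*x) = 36] -6 out front; divide by -6. So div: -3*x = -6.
Step 5. [-3*x = -6] -3·(inner) — divide through by -3 ⇒ div: x = 2.

Answer: x ∈ {2}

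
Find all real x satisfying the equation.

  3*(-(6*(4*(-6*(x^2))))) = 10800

Step 1. [3*(-(6*(4*(-6*(x^2))))) = 10800] LHS = 3·(…); ÷3 both sides. So div: -(6*(4*(-6*(x^2)))) = 3600.
Step 2. [-(6*(4*(-6*(x^2)))) = 3600] flip signs both sides ⇒ neg: 6*(4*(-6*(x^2))) = -3600.
Step 3. [6*(4*(-6*(x^2))) = -3600] divide by the outer 6. So div: 4*(-6*(x^2)) = -600.
Step 4. [4*(-6*(x^2)) = -600] LHS = 4·(…); ÷4 both sides, so div: -6*(x^2) = -150.
Step 5. [-6*(x^2) = -150] divide by the outer -6 ⇒ div: x^2 = 25.
Step 6. [x^2 = 25] √ both sides: 25 ≥ 0 gives two branches. So sqrt: x = 5 or -5.

Answer: x ∈ {-5, 5}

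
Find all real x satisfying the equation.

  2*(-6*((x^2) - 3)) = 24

Step 1. [2*(-6*((x^2) - 3)) = 24] 2·(inner) — divide through by 2 ⇒ div: -6*((x^2) - 3) = 12.
Step 2. [-6*((x^2) - 3) = 12] leading coefficient -6: divide by -6. So div: (x^2) - 3 = -2.
Step 3. [(x^2) - 3 = -2] -3 is outermost — add 3 both sides, so sub: x^2 = 1.
Step 4. [x^2 = 1] √ both sides: 1 ≥ 0 gives two branches ⇒ sqrt: x = 1 or -1.

Answer: x ∈ {-1, 1}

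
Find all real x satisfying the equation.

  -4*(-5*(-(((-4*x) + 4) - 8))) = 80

Step 1. [-4*(-5*(-(((-4*x) + 4) - 8))) = 80] divide by the outer -4 ⇒ div: -5*(-(((-4*x) + 4) - 8)) = -20.
Step 2. [-5*(-(((-4*x) + 4) - 8)) = -20] leading coefficient -5: divide by -5 ⇒ div: -(((-4*x) + 4) - 8) = 4.
Step 3. [-(((-4*x) + 4) - 8) = 4] flip signs both sides ⇒ neg: ((-4*x) + 4) - 8 = -4.
Step 4. [((-4*x) + 4) - 8 = -4] add 8: x sits inside (… - 8), so sub: (-4*x) + 4 = 4.
Step 5. [(-4*x) + 4 = 4] -4 divides every term; factor it out. So factor: x - 1 = -1.
Step 6. [x - 1 = -1] the outer -1 inverts by adding 1, so sub: x = 0.

Answer: x ∈ {0}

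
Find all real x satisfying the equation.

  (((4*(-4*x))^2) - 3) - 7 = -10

Step 1. [(((4*(-4*x))^2) - 3) - 7 = -10] 7 comes off first (add 7), so sub: ((4*(-4*x))^2) - 3 = -3.
Step 2. [((4*(-4*x))^2) - 3 = -3] add 3: x sits inside (… - 3) ⇒ sub: (4*(-4*x))^2 = 0.
Step 3. [(4*(-4*x))^2 = 0] 0 ≥ 0, LHS is (·)² — take ±√, so sqrt: 4*(-4*x) = 0.
Step 4. [4*(-4*x) = 0] divide by the outer 4, so div: -4*x = 0.
Step 5. [-4*x = 0] -4 out front; divide by -4. So div: x = 0.

Answer: x ∈ {0}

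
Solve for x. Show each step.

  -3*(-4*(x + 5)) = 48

Step 1. [-3*(-4*(x + 5)) = 48] leading coefficient -3: divide by -3, so div: -4*(x + 5) = -16.
Step 2. [-4*(x + 5) = -16] leading coefficient -4: divide by -4. So div: x + 5 = 4.
Step 3. [x + 5 = 4] the outer +5 inverts by subtracting 5 ⇒ sub: x = -1.

Answer: x ∈ {-1}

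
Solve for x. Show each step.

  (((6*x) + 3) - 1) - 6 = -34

Step 1. [(((6*x) + 3) - 1) - 6 = -34] -6 is outermost — add 6 both sides, so sub: ((6*x) + 3) - 1 = -28.
Step 2. [((6*x) + 3) - 1 = -28] 1 comes off first (add 1) ⇒ sub: (6*x) + 3 = -27.
Step 3. [(6*x) + 3 = -27] subtract 3: x sits inside (… + 3), so sub: 6*x = -30.
Step 4. [6*x = -30] 6·(inner) — divide through by 6 ⇒ div: x = -5.

Answer: x ∈ {-5}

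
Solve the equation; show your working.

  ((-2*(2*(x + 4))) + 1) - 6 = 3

Step 1. [((-2*(2*(x + 4))) + 1) - 6 = 3] peel the -6: add 6 from each side, so sub: (-2*(2*(x + 4))) + 1 = 9.
Step 2. [(-2*(2*(x + 4))) + 1 = 9] 1 comes off first (subtract 1), so sub: -2*(2*(x + 4)) = 8.
Step 3. [-2*(2*(x + 4)) = 8] leading coefficient -2: divide by -2. So div: 2*(x + 4) = -4.
Step 4. [2*(x + 4) = -4] LHS = 2·(…); ÷2 both sides. So div: x + 4 = -2.
Step 5. [x + 4 = -2] the outer +4 inverts by subtracting 4 ⇒ sub: x = -6.

Answer: x ∈ {-6}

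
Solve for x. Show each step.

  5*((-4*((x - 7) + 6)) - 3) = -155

Step 1. [5*((-4*((x - 7) + 6)) - 3) = -155] 5·(inner) — divide through by 5 ⇒ div: (-4*((x - 7) + 6)) - 3 = -31.
Step 2. [(-4*((x - 7) + 6)) - 3 = -31] -3 is outermost — add 3 both sides. So sub: -4*((x - 7) + 6) = -28.
Step 3. [-4*((x - 7) + 6) = -28] -4·(inner) — divide through by -4 ⇒ div: (x - 7) + 6 = 7.
Step 4. [(x - 7) + 6 = 7] subtract 6: x sits inside (… + 6) ⇒ sub: x - 7 = 1.
Step 5. [x - 7 = 1] the outer -7 inverts by adding 7 ⇒ sub: x = 8.

Answer: x ∈ {8}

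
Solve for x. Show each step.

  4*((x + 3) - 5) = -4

Step 1. [4*((x + 3) - 5) = -4] leading coefficient 4: divide by 4 ⇒ div: (x + 3) - 5 = -1.
Step 2. [(x + 3) - 5 = -1] 5 comes off first (add 5) ⇒ sub: x + 3 = 4.
Step 3. [x + 3 = 4] 3 comes off first (subtract 3), so sub: x = 1.

Answer: x ∈ {1}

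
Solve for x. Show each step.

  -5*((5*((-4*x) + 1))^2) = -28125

Step 1. [-5*((5*((-4*x) + 1))^2) = -28125] divide by the outer -5 ⇒ div: (5*((-4*x) + 1))^2 = 5625.
Step 2. [(5*((-4*x) + 1))^2 = 5625] √ both sides: 5625 ≥ 0 gives two branches, so sqrt: 5*((-4*x) + 1) = 75 or -75.
Step 3. [5*((-4*x) + 1) = 75 or -75] 5·(inner) — divide through by 5. So div: (-4*x) + 1 = 15 or -15.
Step 4. [(-4*x) + 1 = 15 or -15] +1 is outermost — subtract 1 both sides ⇒ sub: -4*x = 14 or -16.
Step 5. [-4*x = 14 or -16] divide by the outer -4. So div: x = -7/2 or 4.

Answer: x ∈ {-7/2, 4}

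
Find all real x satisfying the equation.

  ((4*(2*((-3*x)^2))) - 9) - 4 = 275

Step 1. [((4*(2*((-3*x)^2))) - 9) - 4 = 275] the outer -4 inverts by adding 4, so sub: (4*(2*((-3*x)^2))) - 9 = 279.
Step 2. [(4*(2*((-3*x)^2))) - 9 = 279] the outer -9 inverts by adding 9, so sub: 4*(2*((-3*x)^2)) = 288.
Step 3. [4*(2*((-3*x)^2)) = 288] 4·(inner) — divide through by 4, so div: 2*((-3*x)^2) = 72.
Step 4. [2*((-3*x)^2) = 72] 2·(inner) — divide through by 2. So div: (-3*x)^2 = 36.
Step 5. [(-3*x)^2 = 36] LHS squared, RHS 36 ≥ 0: apply √ (±), so sqrt: -3*x = 6 or -6.
Step 6. [-3*x = 6 or -6] -3·(inner) — divide through by -3 ⇒ div: x = -2 or 2.

Answer: x ∈ {-2, 2}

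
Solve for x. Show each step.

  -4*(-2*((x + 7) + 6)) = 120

Step 1. [-4*(-2*((x + 7) + 6)) = 120] -4 out front; divide by -4 ⇒ div: -2*((x + 7) + 6) = -30.
Step 2. [-2*((x + 7) + 6) = -30] leading coefficient -2: divide by -2 ⇒ div: (x + 7) + 6 = 15.
Step 3. [(x + 7) + 6 = 15] subtract 6: x sits inside (… + 6). So sub: x + 7 = 9.
Step 4. [x + 7 = 9] +7 is outermost — subtract 7 both sides ⇒ sub: x = 2.

Answer: x ∈ {2}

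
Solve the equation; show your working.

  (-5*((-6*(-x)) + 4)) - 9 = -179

Step 1. [(-5*((-6*(-x)) + 4)) - 9 = -179] -9 is outermost — add 9 both sides ⇒ sub: -5*((-6*(-x)) + 4) = -170.
Step 2. [-5*((-6*(-x)) + 4) = -170] -5 out front; divide by -5, so div: (-6*(-x)) + 4 = 34.
Step 3. [(-6*(-x)) + 4 = 34] 4 comes off first (subtract 4) ⇒ sub: -6*(-x) = 30.
Step 4. [-6*(-x) = 30] leading coefficient -6: divide by -6. So div: -x = -5.
Step 5. [-x = -5] LHS negated; negate both sides ⇒ neg: x = 5.

Answer: x ∈ {5}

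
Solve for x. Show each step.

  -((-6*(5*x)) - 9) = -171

Step 1. [-((-6*(5*x)) - 9) = -171] flip signs both sides. So neg: (-6*(5*x)) - 9 = 171.
Step 2. [(-6*(5*x)) - 9 = 171] 9 comes off first (add 9). So sub: -6*(5*x) = 180.
Step 3. [-6*(5*x) = 180] -6 out front; divide by -6. So div: 5*x = -30.
Step 4. [5*x = -30] 5 out front; divide by 5 ⇒ div: x = -6.

Answer: x ∈ {-6}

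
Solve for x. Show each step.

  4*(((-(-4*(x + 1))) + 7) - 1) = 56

Step 1. [4*(((-(-4*(x + 1))) + 7) - 1) = 56] 4·(inner) — divide through by 4 ⇒ div: ((-(-4*(x + 1))) + 7) - 1 = 14.
Step 2. [((-(-4*(x + 1))) + 7) - 1 = 14] the outer -1 inverts by adding 1 ⇒ sub: (-(-4*(x + 1))) + 7 = 15.
Step 3. [(-(-4*(x + 1))) + 7 = 15] 7 comes off first (subtract 7). So sub: -(-4*(x + 1)) = 8.
Step 4. [-(-4*(x + 1)) = 8] LHS negated; negate both sides, so neg: -4*(x + 1) = -8.
Step 5. [-4*(x + 1) = -8] -4 out front; divide by -4 ⇒ div: x + 1 = 2.
Step 6. [x + 1 = 2] subtract 1: x sits inside (… + 1), so sub: x = 1.

Answer: x ∈ {1}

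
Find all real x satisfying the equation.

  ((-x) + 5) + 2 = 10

Step 1. [((-x) + 5) + 2 = 10] 2 comes off first (subtract 2), so sub: (-x) + 5 = 8.
Step 2. [(-x) + 5 = 8] the outer +5 inverts by subtracting 5, so sub: -x = 3.
Step 3. [-x = 3] flip signs both sides. So neg: x = -3.

Answer: x ∈ {-3}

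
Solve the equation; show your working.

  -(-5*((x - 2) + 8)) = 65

Step 1. [-(-5*((x - 2) + 8)) = 65] leading − — multiply by −1. So neg: -5*((x - 2) + 8) = -65.
Step 2. [-5*((x - 2) + 8) = -65] -5 out front; divide by -5. So div: (x - 2) + 8 = 13.
Step 3. [(x - 2) + 8 = 13] +8 is outermost — subtract 8 both sides, so sub: x - 2 = 5.
Step 4. [x - 2 = 5] peel the -2: add 2 from each side ⇒ sub: x = 7.

Answer: x ∈ {7}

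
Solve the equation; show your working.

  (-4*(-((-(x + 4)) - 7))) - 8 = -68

Step 1. [(-4*(-((-(x + 4)) - 7))) - 8 = -68] common factor -4 (LHS and -68) — divide through ⇒ factor: (-((-(x + 4)) - 7)) + 2 = 17.
Step 2. [(-((-(x + 4)) - 7)) + 2 = 17] the outer +2 inverts by subtracting 2, so sub: -((-(x + 4)) - 7) = 15.
Step 3. [-((-(x + 4)) - 7) = 15] flip signs both sides. So neg: (-(x + 4)) - 7 = -15.
Step 4. [(-(x + 4)) - 7 = -15] add 7: x sits inside (… - 7). So sub: -(x + 4) = -8.
Step 5. [-(x + 4) = -8] LHS negated; negate both sides. So neg: x + 4 = 8.
Step 6. [x + 4 = 8] peel the +4: subtract 4 from each side ⇒ sub: x = 4.

Answer: x ∈ {4}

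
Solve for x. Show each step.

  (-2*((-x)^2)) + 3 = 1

Step 1. [(-2*((-x)^2)) + 3 = 1] the outer +3 inverts by subtracting 3 ⇒ sub: -2*((-x)^2) = -2.
Step 2. [-2*((-x)^2) = -2] leading coefficient -2: divide by -2 ⇒ div: (-x)^2 = 1.
Step 3. [(-x)^2 = 1] LHS squared, RHS 1 ≥ 0: apply √ (±) ⇒ sqrt: -x = 1 or -1.
Step 4. [-x = 1 or -1] flip signs both sides ⇒ neg: x = -1 or 1.

Answer: x ∈ {-1, 1}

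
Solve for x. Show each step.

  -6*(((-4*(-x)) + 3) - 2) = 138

Step 1. [-6*(((-4*(-x)) + 3) - 2) = 138] -6 out front; divide by -6. So div: ((-4*(-x)) + 3) - 2 = -23.
Step 2. [((-4*(-x)) + 3) - 2 = -23] peel the -2: add 2 from each side ⇒ sub: (-4*(-x)) + 3 = -21.
Step 3. [(-4*(-x)) + 3 = -21] the outer +3 inverts by subtracting 3. So sub: -4*(-x) = -24.
Step 4. [-4*(-x) = -24] -4 out front; divide by -4 ⇒ div: -x = 6.
Step 5. [-x = 6] LHS negated; negate both sides, so neg: x = -6.

Answer: x ∈ {-6}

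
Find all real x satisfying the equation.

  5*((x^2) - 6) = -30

Step 1. [5*((x^2) - 6) = -30] 5 out front; divide by 5, so div: (x^2) - 6 = -6.
Step 2. [(x^2) - 6 = -6] -6 is outermost — add 6 both sides ⇒ sub: x^2 = 0.
Step 3. [x^2 = 0] LHS squared, RHS 0 ≥ 0: apply √ (±) ⇒ sqrt: x = 0.

Answer: x ∈ {0}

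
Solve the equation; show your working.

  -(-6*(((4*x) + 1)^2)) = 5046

Step 1. [-(-6*(((4*x) + 1)^2)) = 5046] leading − — multiply by −1 ⇒ neg: -6*(((4*x) + 1)^2) = -5046.
Step 2. [-6*(((4*x) + 1)^2) = -5046] leading coefficient -6: divide by -6, so div: ((4*x) + 1)^2 = 841.
Step 3. [((4*x) + 1)^2 = 841] LHS squared, RHS 841 ≥ 0: apply √ (±) ⇒ sqrt: (4*x) + 1 = 29 or -29.
Step 4. [(4*x) + 1 = 29 or -29] subtract 1: x sits inside (… + 1) ⇒ sub: 4*x = 28 or -30.
Step 5. [4*x = 28 or -30] leading coefficient 4: divide by 4. So div: x = 7 or -15/2.

Answer: x ∈ {-15/2, 7}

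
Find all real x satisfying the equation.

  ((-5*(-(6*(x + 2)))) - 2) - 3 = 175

Step 1. [((-5*(-(6*(x + 2)))) - 2) - 3 = 175] peel the -3: add 3 from each side. So sub: (-5*(-(6*(x + 2)))) - 2 = 178.
Step 2. [(-5*(-(6*(x + 2)))) - 2 = 178] -2 is outermost — add 2 both sides, so sub: -5*(-(6*(x + 2))) = 180.
Step 3. [-5*(-(6*(x + 2))) = 180] LHS = -5·(…); ÷-5 both sides ⇒ div: -(6*(x + 2)) = -36.
Step 4. [-(6*(x + 2)) = -36] leading − — multiply by −1, so neg: 6*(x + 2) = 36.
Step 5. [6*(x + 2) = 36] 6 out front; divide by 6. So div: x + 2 = 6.
Step 6. [x + 2 = 6] 2 comes off first (subtract 2) ⇒ sub: x = 4.

Answer: x ∈ {4}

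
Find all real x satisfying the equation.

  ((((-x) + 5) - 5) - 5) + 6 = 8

Step 1. [((((-x) + 5) - 5) - 5) + 6 = 8] +6 is outermost — subtract 6 both sides, so sub: (((-x) + 5) - 5) - 5 = 2.
Step 2. [(((-x) + 5) - 5) - 5 = 2] -5 is outermost — add 5 both sides. So sub: ((-x) + 5) - 5 = 7.
Step 3. [((-x) + 5) - 5 = 7] -5 is outermost — add 5 both sides ⇒ sub: (-x) + 5 = 12.
Step 4. [(-x) + 5 = 12] subtract 5: x sits inside (… + 5), so sub: -x = 7.
Step 5. [-x = 7] leading − — multiply by −1, so neg: x = -7.

Answer: x ∈ {-7}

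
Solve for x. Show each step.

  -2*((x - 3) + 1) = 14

Step 1. [-2*((x - 3) + 1) = 14] leading coefficient -2: divide by -2 ⇒ div: (x - 3) + 1 = -7.
Step 2. [(x - 3) + 1 = -7] subtract 1: x sits inside (… + 1), so sub: x - 3 = -8.
Step 3. [x - 3 = -8] -3 is outermost — add 3 both sides ⇒ sub: x = -5.

Answer: x ∈ {-5}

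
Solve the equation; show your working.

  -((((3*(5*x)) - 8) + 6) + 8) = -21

Step 1. [-((((3*(5*x)) - 8) + 6) + 8) = -21] leading − — multiply by −1, so neg: (((3*(5*x)) - 8) + 6) + 8 = 21.
Step 2. [(((3*(5*x)) - 8) + 6) + 8 = 21] the outer +8 inverts by subtracting 8, so sub: ((3*(5*x)) - 8) + 6 = 13.
Step 3. [((3*(5*x)) - 8) + 6 = 13] subtract 6: x sits inside (… + 6). So sub: (3*(5*x)) - 8 = 7.
Step 4. [(3*(5*x)) - 8 = 7] 8 comes off first (add 8), so sub: 3*(5*x) = 15.
Step 5. [3*(5*x) = 15] 3·(inner) — divide through by 3. So div: 5*x = 5.
Step 6. [5*x = 5] divide by the outer 5. So div: x = 1.

Answer: x ∈ {1}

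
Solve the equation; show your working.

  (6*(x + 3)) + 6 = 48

Step 1. [(6*(x + 3)) + 6 = 48] 6 | LHS and 6 | 48: pull 6 out. So factor: (x + 3) + 1 = 8.
Step 2. [(x + 3) + 1 = 8] peel the +1: subtract 1 from each side, so sub: x + 3 = 7.
Step 3. [x + 3 = 7] +3 is outermost — subtract 3 both sides ⇒ sub: x = 4.

Answer: x ∈ {4}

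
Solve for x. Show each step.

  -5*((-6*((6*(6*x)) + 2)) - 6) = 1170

Step 1. [-5*((-6*((6*(6*x)) + 2)) - 6) = 1170] -5 out front; divide by -5, so div: (-6*((6*(6*x)) + 2)) - 6 = -234.
Step 2. [(-6*((6*(6*x)) + 2)) - 6 = -234] peel the -6: add 6 from each side ⇒ sub: -6*((6*(6*x)) + 2) = -228.
Step 3. [-6*((6*(6*x)) + 2) = -228] divide by the outer -6. So div: (6*(6*x)) + 2 = 38.
Step 4. [(6*(6*x)) + 2 = 38] peel the +2: subtract 2 from each side. So sub: 6*(6*x) = 36.
Step 5. [6*(6*x) = 36] LHS = 6·(…); ÷6 both sides, so div: 6*x = 6.
Step 6. [6*x = 6] leading coefficient 6: divide by 6 ⇒ div: x = 1.

Answer: x ∈ {1}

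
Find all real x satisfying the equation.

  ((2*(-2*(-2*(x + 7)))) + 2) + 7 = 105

Step 1. [((2*(-2*(-2*(x + 7)))) + 2) + 7 = 105] peel the +7: subtract 7 from each side. So sub: (2*(-2*(-2*(x + 7)))) + 2 = 98.
Step 2. [(2*(-2*(-2*(x + 7)))) + 2 = 98] 2 | LHS and 2 | 98: pull 2 out ⇒ factor: (-2*(-2*(x + 7))) + 1 = 49.
Step 3. [(-2*(-2*(x + 7))) + 1 = 49] peel the +1: subtract 1 from each side ⇒ sub: -2*(-2*(x + 7)) = 48.
Step 4. [-2*(-2*(x + 7)) = 48] LHS = -2·(…); ÷-2 both sides. So div: -2*(x + 7) = -24.
Step 5. [-2*(x + 7) = -24] LHS = -2·(…); ÷-2 both sides, so div: x + 7 = 12.
Step 6. [x + 7 = 12] subtract 7: x sits inside (… + 7). So sub: x = 5.

Answer: x ∈ {5}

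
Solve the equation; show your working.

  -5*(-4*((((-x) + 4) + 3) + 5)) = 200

Step 1. [-5*(-4*((((-x) + 4) + 3) + 5)) = 200] leading coefficient -5: divide by -5. So div: -4*((((-x) + 4) + 3) + 5) = -40.
Step 2. [-4*((((-x) + 4) + 3) + 5) = -40] leading coefficient -4: divide by -4. So div: (((-x) + 4) + 3) + 5 = 10.
Step 3. [(((-x) + 4) + 3) + 5 = 10] subtract 5: x sits inside (… + 5). So sub: ((-x) + 4) + 3 = 5.
Step 4. [((-x) + 4) + 3 = 5] +3 is outermost — subtract 3 both sides ⇒ sub: (-x) + 4 = 2.
Step 5. [(-x) + 4 = 2] the outer +4 inverts by subtracting 4. So sub: -x = -2.
Step 6. [-x = -2] flip signs both sides ⇒ neg: x = 2.

Answer: x ∈ {2}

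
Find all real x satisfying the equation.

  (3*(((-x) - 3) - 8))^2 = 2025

Step 1. [(3*(((-x) - 3) - 8))^2 = 2025] √ both sides: 2025 ≥ 0 gives two branches ⇒ sqrt: 3*(((-x) - 3) - 8) = 45 or -45.
Step 2. [3*(((-x) - 3) - 8) = 45 or -45] LHS = 3·(…); ÷3 both sides ⇒ div: ((-x) - 3) - 8 = 15 or -15.
Step 3. [((-x) - 3) - 8 = 15 or -15] add 8: x sits inside (… - 8). So sub: (-x) - 3 = 23 or -7.
Step 4. [(-x) - 3 = 23 or -7] add 3: x sits inside (… - 3). So sub: -x = 26 or -4.
Step 5. [-x = 26 or -4] leading − — multiply by −1 ⇒ neg: x = -26 or 4.

Answer: x ∈ {-26, 4}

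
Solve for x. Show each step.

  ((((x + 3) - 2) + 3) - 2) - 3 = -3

Step 1. [((((x + 3) - 2) + 3) - 2) - 3 = -3] peel the -3: add 3 from each side ⇒ sub: (((x + 3) - 2) + 3) - 2 = 0.
Step 2. [(((x + 3) - 2) + 3) - 2 = 0] add 2: x sits inside (… - 2). So sub: ((x + 3) - 2) + 3 = 2.
Step 3. [((x + 3) - 2) + 3 = 2] +3 is outermost — subtract 3 both sides, so sub: (x + 3) - 2 = -1.
Step 4. [(x + 3) - 2 = -1] -2 is outermost — add 2 both sides. So sub: x + 3 = 1.
Step 5. [x + 3 = 1] subtract 3: x sits inside (… + 3) ⇒ sub: x = -2.

Answer: x ∈ {-2}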